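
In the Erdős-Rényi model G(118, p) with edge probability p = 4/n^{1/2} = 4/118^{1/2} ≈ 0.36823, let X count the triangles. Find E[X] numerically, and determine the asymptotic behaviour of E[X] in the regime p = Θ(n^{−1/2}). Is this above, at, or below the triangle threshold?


Number of potential triangles: C(118, 3) = 266916.
Each occurs with probability p³ ≈ (0.36823)³ ≈ 4.99294708e-02.
By linearity: E[X] = C(118, 3)·p³ ≈ 266916 · 4.99294708e-02 ≈ 13326.974628.
Since α = 1/2 < 1, p = c/n^{1/2} ≫ 1/n is above the triangle threshold p ~ 1/n. Asymptotically E[X] ~ (c³/6)·n^{3(1−α)} = (4³/6)·n^{1.5} → ∞; triangles are abundant w.h.p.

E[X] ≈ 13326.974628; in regime p = Θ(1/n^{1/2}) E[X] diverges (above the triangle threshold p ~ 1/n).


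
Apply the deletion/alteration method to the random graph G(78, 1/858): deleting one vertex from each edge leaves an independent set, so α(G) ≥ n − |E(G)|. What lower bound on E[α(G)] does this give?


E[|E(G)|] = C(78, 2)·p = 3003 · (1/858) = 7/2.
E[α(G)] ≥ n − E[|E(G)|] = 78 − 7/2 = 149/2.
Numerically: ≈ 74.500.
(This is only a lower bound; the true E[α(G)] may be larger.)

E[α(G)] ≥ 149/2 ≈ 74.500.


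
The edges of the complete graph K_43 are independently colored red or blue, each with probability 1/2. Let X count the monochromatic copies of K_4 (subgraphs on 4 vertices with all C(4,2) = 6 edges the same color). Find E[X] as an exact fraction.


Let X = Σ_S X_S over the C(43, 4) = 123410 subsets S of size 4, where X_S = 1 if the K_4 on S is monochromatic.
For a fixed S, the K_4 on S has C(4, 2) = 6 edges. P[all 6 edges red] = (1/2)^6, and likewise for blue, so P[monochromatic] = 2·(1/2)^6 = 2^{1 − 6} = 1/32.
By linearity of expectation: E[X] = C(43, 4) · 2^{1 − 6} = 123410 · 1/32 = 61705/16.
Numerically: E[X] ≈ 3856.562.

E[X] = C(43,4)·2^(1−C(4,2)) = 61705/16 ≈ 3856.562.


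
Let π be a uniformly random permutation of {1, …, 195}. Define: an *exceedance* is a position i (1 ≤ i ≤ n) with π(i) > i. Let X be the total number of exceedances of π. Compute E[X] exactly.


Write X = Σ_{i=1}^{195} X_i, where X_i = 1_{π(i) > i}.
For each fixed i, π(i) is uniform over {1, …, 195} (marginal of a uniform permutation), so P[π(i) > i] = (n − i)/n. Summing: Σ_{i=1}^{195} (n − i)/n = (0 + 1 + … + 194)/195 = 195(195 − 1)/(2·195) = (195 − 1)/2.
Hence E[X] = Σ_{i=1}^{195} (195 − i)/195 = 97 ≈ 97.0000.

E[X] = 97 = 97.0000.


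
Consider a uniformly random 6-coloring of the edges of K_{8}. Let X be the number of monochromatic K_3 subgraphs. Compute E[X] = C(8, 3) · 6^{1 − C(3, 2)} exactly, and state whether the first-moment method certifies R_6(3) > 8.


E[X] = C(8, 3) · 6^{1 − 3} = 56 · 6^{−2} = 56/36.
As a reduced fraction: E[X] = 14/9 ≈ 1.55556.
Is E[X] < 1? NO.
Since E[X] ≥ 1, the first-moment bound is inconclusive at n = 8; it does NOT by itself certify R_6(3) > 8.

E[X] = 14/9 ≈ 1.55556; E[X] ≥ 1; first-moment method inconclusive here.


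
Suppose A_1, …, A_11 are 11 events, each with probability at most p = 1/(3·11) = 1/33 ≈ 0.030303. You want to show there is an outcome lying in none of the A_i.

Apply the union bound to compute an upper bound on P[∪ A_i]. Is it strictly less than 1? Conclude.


Union bound: P[∪_{i=1}^{11} A_i] ≤ Σ_i P[A_i] ≤ 11·p = 11·(1/33) = 1/3.
Numerically: 1/3 ≈ 0.333333.
Is 1/3 < 1? YES.
Since P[∪ A_i] ≤ 1/3 < 1, the complement has P[∩ A_i^c] ≥ 1 − 1/3 = 2/3 > 0, so some outcome avoids every A_i.

11·p = 1/3 ≈ 0.333333; existence CERTIFIED by the union bound.


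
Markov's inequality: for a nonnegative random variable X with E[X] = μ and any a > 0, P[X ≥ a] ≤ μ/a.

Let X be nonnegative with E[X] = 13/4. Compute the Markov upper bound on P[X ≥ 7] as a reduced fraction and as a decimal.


μ = E[X] = 13/4, a = 7.
Markov: P[X ≥ 7] ≤ μ/a = (13/4)/7 = 13/28.
Numerically: ≈ 0.46429.
(Since a = 7 > μ = 3.25000, the bound 13/28 is < 1 and informative.)

P[X ≥ 7] ≤ 13/28 ≈ 0.46429.


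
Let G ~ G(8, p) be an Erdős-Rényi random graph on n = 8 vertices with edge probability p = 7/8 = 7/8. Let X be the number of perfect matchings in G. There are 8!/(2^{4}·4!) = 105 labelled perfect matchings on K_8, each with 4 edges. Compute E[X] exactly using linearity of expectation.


K_8 has 8!/(2^{4}·4!) = 105 labelled perfect matchings.
For each such perfect matching H, let X_H = 1 if all 4 edges of H are present in G. Then P[X_H = 1] = p^{4} = (7/8)^{4} = 2401/4096.
By linearity: E[X] = Σ_H E[X_H] = 105 · p^{4} = 105 · 2401/4096 = 252105/4096.
Numerically: E[X] ≈ 61.5.

E[X] = 105 · (7/8)^{4} = 252105/4096 ≈ 61.5.


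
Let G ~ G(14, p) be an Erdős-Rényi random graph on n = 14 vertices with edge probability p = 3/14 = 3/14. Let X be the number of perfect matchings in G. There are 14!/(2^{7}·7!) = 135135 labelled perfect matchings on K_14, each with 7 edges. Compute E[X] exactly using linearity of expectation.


K_14 has 14!/(2^{7}·7!) = 135135 labelled perfect matchings.
For each such perfect matching H, let X_H = 1 if all 7 edges of H are present in G. Then P[X_H = 1] = p^{7} = (3/14)^{7} = 2187/105413504.
Summing the indicators: E[X] = Σ_H E[X_H] = 135135 · p^{7} = 135135 · 2187/105413504 = 42220035/15059072.
Numerically: E[X] ≈ 2.8036.

E[X] = 135135 · (3/14)^{7} = 42220035/15059072 ≈ 2.8036.


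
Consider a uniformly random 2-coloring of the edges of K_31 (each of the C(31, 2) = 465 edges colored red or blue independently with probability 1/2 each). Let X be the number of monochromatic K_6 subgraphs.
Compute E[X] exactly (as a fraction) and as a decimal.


Let X = Σ_S X_S over the C(31, 6) = 736281 subsets S of size 6, where X_S = 1 if the K_6 on S is monochromatic.
For a fixed S, the K_6 on S has C(6, 2) = 15 edges. P[all 15 edges red] = (1/2)^15, and likewise for blue, so P[monochromatic] = 2·(1/2)^15 = 2^{1 − 15} = 1/16384.
Summing: E[X] = C(31, 6) · 2^{1 − 15} = 736281 · 1/16384 = 736281/16384.
Numerically: E[X] ≈ 44.939026.

E[X] = C(31,6)·2^(1−C(6,2)) = 736281/16384 ≈ 44.939026.


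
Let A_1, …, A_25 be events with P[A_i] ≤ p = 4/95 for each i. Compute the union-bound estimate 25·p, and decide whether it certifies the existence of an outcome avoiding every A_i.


Union bound: P[∪_{i=1}^{25} A_i] ≤ Σ_i P[A_i] ≤ 25·p = 25·(4/95) = 20/19.
Numerically: 20/19 ≈ 1.05263.
Is 20/19 < 1? NO.
Since the bound 20/19 is ≥ 1, the union bound is uninformative here; it does NOT by itself certify existence.

25·p = 20/19 ≈ 1.05263; existence NOT certified by the union bound.


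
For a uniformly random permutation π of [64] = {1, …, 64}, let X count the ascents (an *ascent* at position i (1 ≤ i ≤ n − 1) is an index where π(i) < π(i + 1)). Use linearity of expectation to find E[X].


Write X = Σ X_I over i = 1, …, 63, with X_I the indicator of one ascent.
There are 63 indicators.
For each fixed i, the pair (π(i), π(i+1)) is a uniformly random ordered pair of distinct values from {1, …, 64}; by symmetry P[π(i) < π(i+1)] = 1/2.
By linearity: E[X] = 63 · (1/2) = (64 − 1) · (1/2) = 63/2 ≈ 31.500000.

E[X] = 63/2 = 31.500000.


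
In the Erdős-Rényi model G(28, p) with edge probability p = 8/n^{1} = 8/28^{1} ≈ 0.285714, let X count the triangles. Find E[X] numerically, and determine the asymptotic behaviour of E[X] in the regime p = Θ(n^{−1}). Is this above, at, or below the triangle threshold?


Number of potential triangles: C(28, 3) = 3276.
Each occurs with probability p³ ≈ (0.285714)³ ≈ 2.33236152e-02.
By linearity: E[X] = C(28, 3)·p³ ≈ 3276 · 2.33236152e-02 ≈ 76.408163.
Here α = 1, so p = 8/n is exactly at the triangle threshold p ~ 1/n. Asymptotically E[X] → c³/6 = 8³/6 = 256/3 ≈ 85.333333, a bounded constant. In this regime the triangle count is asymptotically Poisson(c³/6).

E[X] ≈ 76.408163; in regime p = Θ(1/n^{1}) E[X] stays bounded (at the triangle threshold p ~ 1/n).


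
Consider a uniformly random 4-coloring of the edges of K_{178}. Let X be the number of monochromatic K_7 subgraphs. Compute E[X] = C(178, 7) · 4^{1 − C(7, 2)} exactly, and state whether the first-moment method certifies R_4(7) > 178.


E[X] = C(178, 7) · 4^{1 − 21} = 996867063280 · 4^{−20} = 996867063280/1099511627776.
As a reduced fraction: E[X] = 62304191455/68719476736 ≈ 0.9066.
Is E[X] < 1? YES.
Since E[X] < 1, there exists a 4-coloring of K_{178} with no monochromatic K_7; hence R_4(7) > 178.

E[X] = 62304191455/68719476736 ≈ 0.9066; E[X] < 1, so R_4(7) > 178.


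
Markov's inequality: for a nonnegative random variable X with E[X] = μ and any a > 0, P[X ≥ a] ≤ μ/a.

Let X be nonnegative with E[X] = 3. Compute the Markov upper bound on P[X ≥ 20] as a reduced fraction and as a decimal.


μ = E[X] = 3, a = 20.
Markov: P[X ≥ 20] ≤ μ/a = (3)/20 = 3/20.
Numerically: ≈ 0.1500.
(Since a = 20 > μ = 3.0000, the bound 3/20 is < 1 and informative.)

P[X ≥ 20] ≤ 3/20 ≈ 0.1500.


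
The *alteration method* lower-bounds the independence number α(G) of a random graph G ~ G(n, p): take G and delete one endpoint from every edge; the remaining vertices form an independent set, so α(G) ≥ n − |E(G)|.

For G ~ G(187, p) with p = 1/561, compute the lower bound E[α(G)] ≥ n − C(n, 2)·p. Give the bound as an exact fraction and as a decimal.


E[|E(G)|] = C(187, 2)·p = 17391 · (1/561) = 31.
E[α(G)] ≥ n − E[|E(G)|] = 187 − 31 = 156.
Numerically: ≈ 156.00000.
(This is only a lower bound; the true E[α(G)] may be larger.)

E[α(G)] ≥ 156 ≈ 156.00000.


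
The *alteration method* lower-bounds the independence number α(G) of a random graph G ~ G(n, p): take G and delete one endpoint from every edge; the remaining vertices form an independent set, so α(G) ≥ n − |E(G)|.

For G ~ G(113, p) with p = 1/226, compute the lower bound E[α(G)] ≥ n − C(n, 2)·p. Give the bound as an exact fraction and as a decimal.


E[|E(G)|] = C(113, 2)·p = 6328 · (1/226) = 28.
E[α(G)] ≥ n − E[|E(G)|] = 113 − 28 = 85.
Numerically: ≈ 85.000000.
(This is only a lower bound; the true E[α(G)] may be larger.)

E[α(G)] ≥ 85 ≈ 85.000000.


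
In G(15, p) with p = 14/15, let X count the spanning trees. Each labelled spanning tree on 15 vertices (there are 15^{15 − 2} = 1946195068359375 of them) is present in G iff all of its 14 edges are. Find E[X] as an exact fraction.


K_15 has 15^{15 − 2} = 1946195068359375 labelled spanning trees.
For each such spanning tree H, let X_H = 1 if all 14 edges of H are present in G. Then P[X_H = 1] = p^{14} = (14/15)^{14} = 11112006825558016/29192926025390625.
By linearity: E[X] = Σ_H E[X_H] = 1946195068359375 · p^{14} = 1946195068359375 · 11112006825558016/29192926025390625 = 11112006825558016/15.
Numerically: E[X] ≈ 7.408e+14.

E[X] = 1946195068359375 · (14/15)^{14} = 11112006825558016/15 ≈ 7.408e+14.


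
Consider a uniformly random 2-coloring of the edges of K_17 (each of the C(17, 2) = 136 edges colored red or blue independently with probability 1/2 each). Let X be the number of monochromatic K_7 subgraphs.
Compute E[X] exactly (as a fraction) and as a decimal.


Let X = Σ_S X_S over the C(17, 7) = 19448 subsets S of size 7, where X_S = 1 if the K_7 on S is monochromatic.
For a fixed S, the K_7 on S has C(7, 2) = 21 edges. P[all 21 edges red] = (1/2)^21, and likewise for blue, so P[monochromatic] = 2·(1/2)^21 = 2^{1 − 21} = 1/1048576.
Summing: E[X] = C(17, 7) · 2^{1 − 21} = 19448 · 1/1048576 = 2431/131072.
Numerically: E[X] ≈ 0.019.

E[X] = C(17,7)·2^(1−C(7,2)) = 2431/131072 ≈ 0.019.


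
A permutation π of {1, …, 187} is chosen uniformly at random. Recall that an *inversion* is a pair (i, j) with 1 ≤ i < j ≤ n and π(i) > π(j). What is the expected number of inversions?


Write X = Σ X_I over the C(187, 2) = 17391 pairs i < j, with X_I the indicator of one inversion.
There are 17391 indicators.
For each fixed pair i < j, the values π(i) and π(j) are two distinct elements of {1, …, 187} in uniformly random order; by symmetry P[π(i) > π(j)] = 1/2.
By linearity: E[X] = 17391 · (1/2) = C(187, 2) · (1/2) = 17391/2 = 17391/2 ≈ 8695.50000.

E[X] = 17391/2 = 8695.50000.


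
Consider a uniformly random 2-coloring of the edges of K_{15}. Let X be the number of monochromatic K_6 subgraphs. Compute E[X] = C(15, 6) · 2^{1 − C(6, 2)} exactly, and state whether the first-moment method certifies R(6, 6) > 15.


E[X] = C(15, 6) · 2^{1 − 15} = 5005 · 2^{−14} = 5005/16384.
As a reduced fraction: E[X] = 5005/16384 ≈ 0.3055.
Is E[X] < 1? YES.
Since E[X] < 1, there exists a 2-coloring of K_{15} with no monochromatic K_6; hence R(6, 6) > 15.

E[X] = 5005/16384 ≈ 0.3055; E[X] < 1, so R(6, 6) > 15.


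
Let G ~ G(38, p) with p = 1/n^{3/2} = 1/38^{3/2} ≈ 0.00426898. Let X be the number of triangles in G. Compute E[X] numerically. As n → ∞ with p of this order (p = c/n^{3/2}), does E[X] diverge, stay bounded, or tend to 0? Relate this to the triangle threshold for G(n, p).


Number of potential triangles: C(38, 3) = 8436.
Each occurs with probability p³ ≈ (0.00426898)³ ≈ 7.77989643e-08.
By linearity: E[X] = C(38, 3)·p³ ≈ 8436 · 7.77989643e-08 ≈ 0.000656.
Since α = 3/2 > 1, p = c/n^{3/2} = o(1/n) is below the triangle threshold p ~ 1/n. Asymptotically E[X] ~ (c³/6)·n^{3(1−α)} = (1³/6)·n^{-1.5} → 0, so by Markov's inequality G has no triangles w.h.p.

E[X] ≈ 0.000656; in regime p = Θ(1/n^{3/2}) E[X] tends to 0 (below the triangle threshold p ~ 1/n).


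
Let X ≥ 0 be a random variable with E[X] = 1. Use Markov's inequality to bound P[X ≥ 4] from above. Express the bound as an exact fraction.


μ = E[X] = 1, a = 4.
Markov: P[X ≥ 4] ≤ μ/a = (1)/4 = 1/4.
Numerically: ≈ 0.25000.
(Since a = 4 > μ = 1.00000, the bound 1/4 is < 1 and informative.)

P[X ≥ 4] ≤ 1/4 ≈ 0.25000.


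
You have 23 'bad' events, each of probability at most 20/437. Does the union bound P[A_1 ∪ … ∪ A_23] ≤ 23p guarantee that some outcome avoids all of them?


Union bound: P[∪_{i=1}^{23} A_i] ≤ Σ_i P[A_i] ≤ 23·p = 23·(20/437) = 20/19.
Numerically: 20/19 ≈ 1.0526316.
Is 20/19 < 1? NO.
Since the bound 20/19 is ≥ 1, the union bound is uninformative here; it does NOT by itself certify existence.

23·p = 20/19 ≈ 1.0526316; existence NOT certified by the union bound.


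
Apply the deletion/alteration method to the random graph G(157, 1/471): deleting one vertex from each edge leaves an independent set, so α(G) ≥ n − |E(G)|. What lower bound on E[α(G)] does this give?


E[|E(G)|] = C(157, 2)·p = 12246 · (1/471) = 26.
E[α(G)] ≥ n − E[|E(G)|] = 157 − 26 = 131.
Numerically: ≈ 131.000000.
(This is only a lower bound; the true E[α(G)] may be larger.)

E[α(G)] ≥ 131 ≈ 131.000000.


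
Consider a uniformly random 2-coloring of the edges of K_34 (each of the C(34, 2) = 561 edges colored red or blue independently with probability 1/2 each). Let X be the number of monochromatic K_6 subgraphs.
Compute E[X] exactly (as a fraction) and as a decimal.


Let X = Σ_S X_S over the C(34, 6) = 1344904 subsets S of size 6, where X_S = 1 if the K_6 on S is monochromatic.
For a fixed S, the K_6 on S has C(6, 2) = 15 edges. P[all 15 edges red] = (1/2)^15, and likewise for blue, so P[monochromatic] = 2·(1/2)^15 = 2^{1 − 15} = 1/16384.
By linearity of expectation: E[X] = C(34, 6) · 2^{1 − 15} = 1344904 · 1/16384 = 168113/2048.
Numerically: E[X] ≈ 82.086.

E[X] = C(34,6)·2^(1−C(6,2)) = 168113/2048 ≈ 82.086.


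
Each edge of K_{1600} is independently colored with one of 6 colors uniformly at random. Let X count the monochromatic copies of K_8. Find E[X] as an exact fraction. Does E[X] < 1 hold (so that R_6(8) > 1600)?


E[X] = C(1600, 8) · 6^{1 − 28} = 1046712188466516943800 · 6^{−27} = 1046712188466516943800/1023490369077469249536.
As a reduced fraction: E[X] = 4845889761419059925/4738381338321616896 ≈ 1.022689.
Is E[X] < 1? NO.
Since E[X] ≥ 1, the first-moment bound is inconclusive at n = 1600; it does NOT by itself certify R_6(8) > 1600.

E[X] = 4845889761419059925/4738381338321616896 ≈ 1.022689; E[X] ≥ 1; first-moment method inconclusive here.


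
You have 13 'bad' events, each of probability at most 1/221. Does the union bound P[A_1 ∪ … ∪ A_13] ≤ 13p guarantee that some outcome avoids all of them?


Union bound: P[∪_{i=1}^{13} A_i] ≤ Σ_i P[A_i] ≤ 13·p = 13·(1/221) = 1/17.
Numerically: 1/17 ≈ 0.05882.
Is 1/17 < 1? YES.
Since P[∪ A_i] ≤ 1/17 < 1, the complement has P[∩ A_i^c] ≥ 1 − 1/17 = 16/17 > 0, so some outcome avoids every A_i.

13·p = 1/17 ≈ 0.05882; existence CERTIFIED by the union bound.


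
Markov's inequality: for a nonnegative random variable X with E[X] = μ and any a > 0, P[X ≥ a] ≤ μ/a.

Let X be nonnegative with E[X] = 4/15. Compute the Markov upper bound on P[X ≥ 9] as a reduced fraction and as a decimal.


μ = E[X] = 4/15, a = 9.
Markov: P[X ≥ 9] ≤ μ/a = (4/15)/9 = 4/135.
Numerically: ≈ 0.029630.
(Since a = 9 > μ = 0.266667, the bound 4/135 is < 1 and informative.)

P[X ≥ 9] ≤ 4/135 ≈ 0.029630.


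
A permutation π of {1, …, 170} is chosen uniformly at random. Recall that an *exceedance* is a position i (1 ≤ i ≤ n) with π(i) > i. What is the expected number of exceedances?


Write X = Σ_{i=1}^{170} X_i, where X_i = 1_{π(i) > i}.
For each fixed i, π(i) is uniform over {1, …, 170} (marginal of a uniform permutation), so P[π(i) > i] = (n − i)/n. Summing: Σ_{i=1}^{170} (n − i)/n = (0 + 1 + … + 169)/170 = 170(170 − 1)/(2·170) = (170 − 1)/2.
Hence E[X] = Σ_{i=1}^{170} (170 − i)/170 = 169/2 ≈ 84.50000.

E[X] = 169/2 = 84.50000.


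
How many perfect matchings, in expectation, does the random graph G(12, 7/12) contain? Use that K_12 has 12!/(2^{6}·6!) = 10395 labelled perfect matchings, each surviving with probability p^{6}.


K_12 has 12!/(2^{6}·6!) = 10395 labelled perfect matchings.
For each such perfect matching H, let X_H = 1 if all 6 edges of H are present in G. Then P[X_H = 1] = p^{6} = (7/12)^{6} = 117649/2985984.
By linearity: E[X] = Σ_H E[X_H] = 10395 · p^{6} = 10395 · 117649/2985984 = 45294865/110592.
Numerically: E[X] ≈ 409.567.

E[X] = 10395 · (7/12)^{6} = 45294865/110592 ≈ 409.567.


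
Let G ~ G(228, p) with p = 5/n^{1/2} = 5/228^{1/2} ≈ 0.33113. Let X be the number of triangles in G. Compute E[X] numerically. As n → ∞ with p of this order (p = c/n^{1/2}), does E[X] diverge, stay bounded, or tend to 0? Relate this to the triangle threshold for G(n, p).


Number of potential triangles: C(228, 3) = 1949476.
Each occurs with probability p³ ≈ (0.33113)³ ≈ 3.6308453e-02.
By linearity: E[X] = C(228, 3)·p³ ≈ 1949476 · 3.6308453e-02 ≈ 70782.45727.
Since α = 1/2 < 1, p = c/n^{1/2} ≫ 1/n is above the triangle threshold p ~ 1/n. Asymptotically E[X] ~ (c³/6)·n^{3(1−α)} = (5³/6)·n^{1.5} → ∞; triangles are abundant w.h.p.

E[X] ≈ 70782.45727; in regime p = Θ(1/n^{1/2}) E[X] diverges (above the triangle threshold p ~ 1/n).


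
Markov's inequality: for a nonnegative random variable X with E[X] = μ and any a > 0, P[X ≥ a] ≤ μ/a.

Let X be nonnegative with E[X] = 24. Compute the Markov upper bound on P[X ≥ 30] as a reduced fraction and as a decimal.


μ = E[X] = 24, a = 30.
Markov: P[X ≥ 30] ≤ μ/a = (24)/30 = 4/5.
Numerically: ≈ 0.80000.
(Since a = 30 > μ = 24.00000, the bound 4/5 is < 1 and informative.)

P[X ≥ 30] ≤ 4/5 ≈ 0.80000.


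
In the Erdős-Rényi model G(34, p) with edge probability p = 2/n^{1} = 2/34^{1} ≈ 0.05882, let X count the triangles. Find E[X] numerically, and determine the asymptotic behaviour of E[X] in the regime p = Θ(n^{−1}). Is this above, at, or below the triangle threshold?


Number of potential triangles: C(34, 3) = 5984.
Each occurs with probability p³ ≈ (0.05882)³ ≈ 2.035416e-04.
By linearity: E[X] = C(34, 3)·p³ ≈ 5984 · 2.035416e-04 ≈ 1.2180.
Here α = 1, so p = 2/n is exactly at the triangle threshold p ~ 1/n. Asymptotically E[X] → c³/6 = 2³/6 = 4/3 ≈ 1.3333, a bounded constant. In this regime the triangle count is asymptotically Poisson(c³/6).

E[X] ≈ 1.2180; in regime p = Θ(1/n^{1}) E[X] stays bounded (at the triangle threshold p ~ 1/n).


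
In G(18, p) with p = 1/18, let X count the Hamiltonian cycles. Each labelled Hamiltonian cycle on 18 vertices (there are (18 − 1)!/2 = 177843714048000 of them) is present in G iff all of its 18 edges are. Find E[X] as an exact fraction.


K_18 has (18 − 1)!/2 = 177843714048000 labelled Hamiltonian cycles.
For each such Hamiltonian cycle H, let X_H = 1 if all 18 edges of H are present in G. Then P[X_H = 1] = p^{18} = (1/18)^{18} = 1/39346408075296537575424.
By linearity: E[X] = Σ_H E[X_H] = 177843714048000 · p^{18} = 177843714048000 · 1/39346408075296537575424 = 14889875/3294258113514384.
Numerically: E[X] ≈ 4.5199e-09.

E[X] = 177843714048000 · (1/18)^{18} = 14889875/3294258113514384 ≈ 4.5199e-09.


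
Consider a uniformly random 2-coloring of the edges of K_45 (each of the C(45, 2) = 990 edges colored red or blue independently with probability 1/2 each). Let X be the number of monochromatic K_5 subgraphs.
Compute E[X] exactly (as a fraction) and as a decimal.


Let X = Σ_S X_S over the C(45, 5) = 1221759 subsets S of size 5, where X_S = 1 if the K_5 on S is monochromatic.
For a fixed S, the K_5 on S has C(5, 2) = 10 edges. P[all 10 edges red] = (1/2)^10, and likewise for blue, so P[monochromatic] = 2·(1/2)^10 = 2^{1 − 10} = 1/512.
By linearity of expectation: E[X] = C(45, 5) · 2^{1 − 10} = 1221759 · 1/512 = 1221759/512.
Numerically: E[X] ≈ 2386.2480.

E[X] = C(45,5)·2^(1−C(5,2)) = 1221759/512 ≈ 2386.2480.


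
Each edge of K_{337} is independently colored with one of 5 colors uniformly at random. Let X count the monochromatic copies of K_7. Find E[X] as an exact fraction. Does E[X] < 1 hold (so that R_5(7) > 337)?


E[X] = C(337, 7) · 5^{1 − 21} = 91989916924632 · 5^{−20} = 91989916924632/95367431640625.
As a reduced fraction: E[X] = 91989916924632/95367431640625 ≈ 0.9646.
Is E[X] < 1? YES.
Since E[X] < 1, there exists a 5-coloring of K_{337} with no monochromatic K_7; hence R_5(7) > 337.

E[X] = 91989916924632/95367431640625 ≈ 0.9646; E[X] < 1, so R_5(7) > 337.


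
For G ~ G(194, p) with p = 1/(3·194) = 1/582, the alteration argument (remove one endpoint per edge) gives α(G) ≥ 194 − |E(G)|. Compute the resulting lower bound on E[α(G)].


E[|E(G)|] = C(194, 2)·p = 18721 · (1/582) = 193/6.
E[α(G)] ≥ n − E[|E(G)|] = 194 − 193/6 = 971/6.
Numerically: ≈ 161.8333.
(This is only a lower bound; the true E[α(G)] may be larger.)

E[α(G)] ≥ 971/6 ≈ 161.8333.


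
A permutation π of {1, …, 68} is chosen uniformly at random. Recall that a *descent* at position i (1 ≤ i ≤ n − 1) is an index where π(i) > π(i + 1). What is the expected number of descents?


Write X = Σ X_I over i = 1, …, 67, with X_I the indicator of one descent.
There are 67 indicators.
For each fixed i, the pair (π(i), π(i+1)) is a uniformly random ordered pair of distinct values from {1, …, 68}; by symmetry P[π(i) > π(i+1)] = 1/2.
By linearity: E[X] = 67 · (1/2) = (68 − 1) · (1/2) = 67/2 ≈ 33.50000.

E[X] = 67/2 = 33.50000.


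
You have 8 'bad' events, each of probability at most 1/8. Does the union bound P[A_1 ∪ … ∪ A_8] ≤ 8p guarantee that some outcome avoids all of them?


Union bound: P[∪_{i=1}^{8} A_i] ≤ Σ_i P[A_i] ≤ 8·p = 8·(1/8) = 1.
Numerically: 1 ≈ 1.000.
Is 1 < 1? NO.
Since the bound 1 is ≥ 1, the union bound is uninformative here; it does NOT by itself certify existence.

8·p = 1 ≈ 1.000; existence NOT certified by the union bound.


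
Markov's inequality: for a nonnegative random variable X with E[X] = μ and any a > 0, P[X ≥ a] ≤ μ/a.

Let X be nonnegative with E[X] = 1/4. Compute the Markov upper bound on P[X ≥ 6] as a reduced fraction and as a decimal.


μ = E[X] = 1/4, a = 6.
Markov: P[X ≥ 6] ≤ μ/a = (1/4)/6 = 1/24.
Numerically: ≈ 0.04167.
(Since a = 6 > μ = 0.25000, the bound 1/24 is < 1 and informative.)

P[X ≥ 6] ≤ 1/24 ≈ 0.04167.


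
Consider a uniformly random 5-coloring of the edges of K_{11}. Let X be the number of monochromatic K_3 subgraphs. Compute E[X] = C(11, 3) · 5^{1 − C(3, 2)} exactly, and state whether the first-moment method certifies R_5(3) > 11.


E[X] = C(11, 3) · 5^{1 − 3} = 165 · 5^{−2} = 165/25.
As a reduced fraction: E[X] = 33/5 ≈ 6.600000.
Is E[X] < 1? NO.
Since E[X] ≥ 1, the first-moment bound is inconclusive at n = 11; it does NOT by itself certify R_5(3) > 11.

E[X] = 33/5 ≈ 6.600000; E[X] ≥ 1; first-moment method inconclusive here.


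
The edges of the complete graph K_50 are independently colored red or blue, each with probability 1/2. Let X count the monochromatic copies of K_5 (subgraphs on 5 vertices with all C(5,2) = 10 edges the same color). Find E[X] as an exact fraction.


Let X = Σ_S X_S over the C(50, 5) = 2118760 subsets S of size 5, where X_S = 1 if the K_5 on S is monochromatic.
For a fixed S, the K_5 on S has C(5, 2) = 10 edges. P[all 10 edges red] = (1/2)^10, and likewise for blue, so P[monochromatic] = 2·(1/2)^10 = 2^{1 − 10} = 1/512.
By linearity of expectation: E[X] = C(50, 5) · 2^{1 − 10} = 2118760 · 1/512 = 264845/64.
Numerically: E[X] ≈ 4138.203125.

E[X] = C(50,5)·2^(1−C(5,2)) = 264845/64 ≈ 4138.203125.


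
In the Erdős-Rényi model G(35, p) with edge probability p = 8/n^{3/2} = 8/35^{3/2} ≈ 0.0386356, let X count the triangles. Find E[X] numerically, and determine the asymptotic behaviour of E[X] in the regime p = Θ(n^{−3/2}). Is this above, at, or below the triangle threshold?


Number of potential triangles: C(35, 3) = 6545.
Each occurs with probability p³ ≈ (0.0386356)³ ≈ 5.76718339e-05.
By linearity: E[X] = C(35, 3)·p³ ≈ 6545 · 5.76718339e-05 ≈ 0.377462.
Since α = 3/2 > 1, p = c/n^{3/2} = o(1/n) is below the triangle threshold p ~ 1/n. Asymptotically E[X] ~ (c³/6)·n^{3(1−α)} = (8³/6)·n^{-1.5} → 0, so by Markov's inequality G has no triangles w.h.p.

E[X] ≈ 0.377462; in regime p = Θ(1/n^{3/2}) E[X] tends to 0 (below the triangle threshold p ~ 1/n).


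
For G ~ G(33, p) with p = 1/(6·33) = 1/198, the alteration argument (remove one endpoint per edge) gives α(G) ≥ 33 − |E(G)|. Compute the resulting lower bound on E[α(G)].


E[|E(G)|] = C(33, 2)·p = 528 · (1/198) = 8/3.
E[α(G)] ≥ n − E[|E(G)|] = 33 − 8/3 = 91/3.
Numerically: ≈ 30.33333.
(This is only a lower bound; the true E[α(G)] may be larger.)

E[α(G)] ≥ 91/3 ≈ 30.33333.


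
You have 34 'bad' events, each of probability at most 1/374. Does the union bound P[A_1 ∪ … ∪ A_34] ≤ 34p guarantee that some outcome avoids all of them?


Union bound: P[∪_{i=1}^{34} A_i] ≤ Σ_i P[A_i] ≤ 34·p = 34·(1/374) = 1/11.
Numerically: 1/11 ≈ 0.091.
Is 1/11 < 1? YES.
Since P[∪ A_i] ≤ 1/11 < 1, the complement has P[∩ A_i^c] ≥ 1 − 1/11 = 10/11 > 0, so some outcome avoids every A_i.

34·p = 1/11 ≈ 0.091; existence CERTIFIED by the union bound.


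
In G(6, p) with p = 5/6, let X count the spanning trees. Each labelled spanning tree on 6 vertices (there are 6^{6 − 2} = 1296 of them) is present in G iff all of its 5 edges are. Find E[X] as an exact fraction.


K_6 has 6^{6 − 2} = 1296 labelled spanning trees.
For each such spanning tree H, let X_H = 1 if all 5 edges of H are present in G. Then P[X_H = 1] = p^{5} = (5/6)^{5} = 3125/7776.
By linearity of expectation: E[X] = Σ_H E[X_H] = 1296 · p^{5} = 1296 · 3125/7776 = 3125/6.
Numerically: E[X] ≈ 520.8.

E[X] = 1296 · (5/6)^{5} = 3125/6 ≈ 520.8.


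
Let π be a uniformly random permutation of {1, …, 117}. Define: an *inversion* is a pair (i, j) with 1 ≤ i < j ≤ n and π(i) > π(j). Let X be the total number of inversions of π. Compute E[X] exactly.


Write X = Σ X_I over the C(117, 2) = 6786 pairs i < j, with X_I the indicator of one inversion.
There are 6786 indicators.
For each fixed pair i < j, the values π(i) and π(j) are two distinct elements of {1, …, 117} in uniformly random order; by symmetry P[π(i) > π(j)] = 1/2.
By linearity: E[X] = 6786 · (1/2) = C(117, 2) · (1/2) = 6786/2 = 3393 ≈ 3393.000.

E[X] = 3393 = 3393.000.


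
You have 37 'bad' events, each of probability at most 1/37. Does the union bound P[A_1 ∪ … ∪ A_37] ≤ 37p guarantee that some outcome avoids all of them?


Union bound: P[∪_{i=1}^{37} A_i] ≤ Σ_i P[A_i] ≤ 37·p = 37·(1/37) = 1.
Numerically: 1 ≈ 1.0000.
Is 1 < 1? NO.
Since the bound 1 is ≥ 1, the union bound is uninformative here; it does NOT by itself certify existence.

37·p = 1 ≈ 1.0000; existence NOT certified by the union bound.


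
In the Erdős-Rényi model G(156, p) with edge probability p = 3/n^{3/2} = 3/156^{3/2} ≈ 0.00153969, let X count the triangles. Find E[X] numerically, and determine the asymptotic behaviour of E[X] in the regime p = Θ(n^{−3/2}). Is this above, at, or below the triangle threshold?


Number of potential triangles: C(156, 3) = 620620.
Each occurs with probability p³ ≈ (0.00153969)³ ≈ 3.65008579e-09.
By linearity: E[X] = C(156, 3)·p³ ≈ 620620 · 3.65008579e-09 ≈ 0.002265.
Since α = 3/2 > 1, p = c/n^{3/2} = o(1/n) is below the triangle threshold p ~ 1/n. Asymptotically E[X] ~ (c³/6)·n^{3(1−α)} = (3³/6)·n^{-1.5} → 0, so by Markov's inequality G has no triangles w.h.p.

E[X] ≈ 0.002265; in regime p = Θ(1/n^{3/2}) E[X] tends to 0 (below the triangle threshold p ~ 1/n).


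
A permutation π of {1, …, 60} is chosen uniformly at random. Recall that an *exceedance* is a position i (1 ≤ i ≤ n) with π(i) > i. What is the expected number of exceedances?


Write X = Σ_{i=1}^{60} X_i, where X_i = 1_{π(i) > i}.
For each fixed i, π(i) is uniform over {1, …, 60} (marginal of a uniform permutation), so P[π(i) > i] = (n − i)/n. Summing: Σ_{i=1}^{60} (n − i)/n = (0 + 1 + … + 59)/60 = 60(60 − 1)/(2·60) = (60 − 1)/2.
Hence E[X] = Σ_{i=1}^{60} (60 − i)/60 = 59/2 ≈ 29.500000.

E[X] = 59/2 = 29.500000.


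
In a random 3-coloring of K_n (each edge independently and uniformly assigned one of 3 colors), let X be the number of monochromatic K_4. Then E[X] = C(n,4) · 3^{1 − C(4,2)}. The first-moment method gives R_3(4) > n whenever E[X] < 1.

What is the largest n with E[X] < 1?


We need C(n, 4) · 3^{1 − 6} < 1, i.e. C(n, 4) < 3^{6 − 1} = 243.
Check values of n near the boundary:
  n = 4: C(4, 4) = 1; 1 < 243? YES
  n = 5: C(5, 4) = 5; 5 < 243? YES
  n = 6: C(6, 4) = 15; 15 < 243? YES
  n = 7: C(7, 4) = 35; 35 < 243? YES
  n = 8: C(8, 4) = 70; 70 < 243? YES
  n = 9: C(9, 4) = 126; 126 < 243? YES
  n = 10: C(10, 4) = 210; 210 < 243? YES
  n = 11: C(11, 4) = 330; 330 < 243? NO
The largest n with C(n, 4) < 243 is n = 10 (where E[X] = 70/81 ≈ 0.8641975). Hence R_3(4) > 10, i.e. R_3(4) ≥ 11.

Largest n = 10; hence R_3(4) > 10.


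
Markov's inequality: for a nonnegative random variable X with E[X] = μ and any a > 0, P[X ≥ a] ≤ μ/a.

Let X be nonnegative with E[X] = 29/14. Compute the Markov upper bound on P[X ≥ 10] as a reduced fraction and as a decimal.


μ = E[X] = 29/14, a = 10.
Markov: P[X ≥ 10] ≤ μ/a = (29/14)/10 = 29/140.
Numerically: ≈ 0.207143.
(Since a = 10 > μ = 2.071429, the bound 29/140 is < 1 and informative.)

P[X ≥ 10] ≤ 29/140 ≈ 0.207143.


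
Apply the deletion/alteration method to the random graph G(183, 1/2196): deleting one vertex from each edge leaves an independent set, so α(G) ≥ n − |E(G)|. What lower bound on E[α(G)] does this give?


E[|E(G)|] = C(183, 2)·p = 16653 · (1/2196) = 91/12.
E[α(G)] ≥ n − E[|E(G)|] = 183 − 91/12 = 2105/12.
Numerically: ≈ 175.417.
(This is only a lower bound; the true E[α(G)] may be larger.)

E[α(G)] ≥ 2105/12 ≈ 175.417.


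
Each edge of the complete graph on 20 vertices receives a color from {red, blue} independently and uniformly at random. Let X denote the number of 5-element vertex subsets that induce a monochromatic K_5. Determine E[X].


Let X = Σ_S X_S over the C(20, 5) = 15504 subsets S of size 5, where X_S = 1 if the K_5 on S is monochromatic.
For a fixed S, the K_5 on S has C(5, 2) = 10 edges. P[all 10 edges red] = (1/2)^10, and likewise for blue, so P[monochromatic] = 2·(1/2)^10 = 2^{1 − 10} = 1/512.
By linearity of expectation: E[X] = C(20, 5) · 2^{1 − 10} = 15504 · 1/512 = 969/32.
Numerically: E[X] ≈ 30.281250.

E[X] = C(20,5)·2^(1−C(5,2)) = 969/32 ≈ 30.281250.


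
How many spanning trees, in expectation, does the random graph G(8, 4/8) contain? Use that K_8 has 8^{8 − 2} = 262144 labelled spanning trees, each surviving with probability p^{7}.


K_8 has 8^{8 − 2} = 262144 labelled spanning trees.
For each such spanning tree H, let X_H = 1 if all 7 edges of H are present in G. Then P[X_H = 1] = p^{7} = (1/2)^{7} = 1/128.
By linearity of expectation: E[X] = Σ_H E[X_H] = 262144 · p^{7} = 262144 · 1/128 = 2048.
Numerically: E[X] ≈ 2048.

E[X] = 262144 · (1/2)^{7} = 2048 ≈ 2048.


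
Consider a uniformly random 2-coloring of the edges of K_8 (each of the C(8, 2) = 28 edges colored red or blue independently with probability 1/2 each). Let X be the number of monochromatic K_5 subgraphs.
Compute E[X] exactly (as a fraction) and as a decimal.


Let X = Σ_S X_S over the C(8, 5) = 56 subsets S of size 5, where X_S = 1 if the K_5 on S is monochromatic.
For a fixed S, the K_5 on S has C(5, 2) = 10 edges. P[all 10 edges red] = (1/2)^10, and likewise for blue, so P[monochromatic] = 2·(1/2)^10 = 2^{1 − 10} = 1/512.
By linearity of expectation: E[X] = C(8, 5) · 2^{1 − 10} = 56 · 1/512 = 7/64.
Numerically: E[X] ≈ 0.109.

E[X] = C(8,5)·2^(1−C(5,2)) = 7/64 ≈ 0.109.


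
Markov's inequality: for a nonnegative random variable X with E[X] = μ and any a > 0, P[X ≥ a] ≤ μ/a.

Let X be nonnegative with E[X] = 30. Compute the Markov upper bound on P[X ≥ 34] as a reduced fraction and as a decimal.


μ = E[X] = 30, a = 34.
Markov: P[X ≥ 34] ≤ μ/a = (30)/34 = 15/17.
Numerically: ≈ 0.8824.
(Since a = 34 > μ = 30.0000, the bound 15/17 is < 1 and informative.)

P[X ≥ 34] ≤ 15/17 ≈ 0.8824.


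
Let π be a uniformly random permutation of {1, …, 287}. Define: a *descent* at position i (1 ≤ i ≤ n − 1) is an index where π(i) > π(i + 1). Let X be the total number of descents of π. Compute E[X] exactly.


Write X = Σ X_I over i = 1, …, 286, with X_I the indicator of one descent.
There are 286 indicators.
For each fixed i, the pair (π(i), π(i+1)) is a uniformly random ordered pair of distinct values from {1, …, 287}; by symmetry P[π(i) > π(i+1)] = 1/2.
By linearity: E[X] = 286 · (1/2) = (287 − 1) · (1/2) = 143 ≈ 143.000.

E[X] = 143 = 143.000.


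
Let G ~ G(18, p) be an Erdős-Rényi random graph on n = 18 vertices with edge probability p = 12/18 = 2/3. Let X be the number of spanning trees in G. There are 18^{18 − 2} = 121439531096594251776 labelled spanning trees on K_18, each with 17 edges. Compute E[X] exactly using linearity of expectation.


K_18 has 18^{18 − 2} = 121439531096594251776 labelled spanning trees.
For each such spanning tree H, let X_H = 1 if all 17 edges of H are present in G. Then P[X_H = 1] = p^{17} = (2/3)^{17} = 131072/129140163.
By linearity: E[X] = Σ_H E[X_H] = 121439531096594251776 · p^{17} = 121439531096594251776 · 131072/129140163 = 123256172596690944.
Numerically: E[X] ≈ 1.23256e+17.

E[X] = 121439531096594251776 · (2/3)^{17} = 123256172596690944 ≈ 1.23256e+17.


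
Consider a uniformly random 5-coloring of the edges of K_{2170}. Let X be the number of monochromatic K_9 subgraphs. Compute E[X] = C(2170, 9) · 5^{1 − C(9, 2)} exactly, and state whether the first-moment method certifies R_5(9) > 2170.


E[X] = C(2170, 9) · 5^{1 − 36} = 2891746779868845075610510 · 5^{−35} = 2891746779868845075610510/2910383045673370361328125.
As a reduced fraction: E[X] = 578349355973769015122102/582076609134674072265625 ≈ 0.994.
Is E[X] < 1? YES.
Since E[X] < 1, there exists a 5-coloring of K_{2170} with no monochromatic K_9; hence R_5(9) > 2170.

E[X] = 578349355973769015122102/582076609134674072265625 ≈ 0.994; E[X] < 1, so R_5(9) > 2170.


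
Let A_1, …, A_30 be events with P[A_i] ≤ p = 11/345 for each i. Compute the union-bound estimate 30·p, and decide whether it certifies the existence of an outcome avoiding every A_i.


Union bound: P[∪_{i=1}^{30} A_i] ≤ Σ_i P[A_i] ≤ 30·p = 30·(11/345) = 22/23.
Numerically: 22/23 ≈ 0.957.
Is 22/23 < 1? YES.
Since P[∪ A_i] ≤ 22/23 < 1, the complement has P[∩ A_i^c] ≥ 1 − 22/23 = 1/23 > 0, so some outcome avoids every A_i.

30·p = 22/23 ≈ 0.957; existence CERTIFIED by the union bound.


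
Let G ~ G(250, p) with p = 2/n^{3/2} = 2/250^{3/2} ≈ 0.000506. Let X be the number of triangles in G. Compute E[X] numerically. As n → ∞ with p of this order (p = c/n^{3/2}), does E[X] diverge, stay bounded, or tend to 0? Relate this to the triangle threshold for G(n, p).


Number of potential triangles: C(250, 3) = 2573000.
Each occurs with probability p³ ≈ (0.000506)³ ≈ 1.29527e-10.
By linearity: E[X] = C(250, 3)·p³ ≈ 2573000 · 1.29527e-10 ≈ 0.000.
Since α = 3/2 > 1, p = c/n^{3/2} = o(1/n) is below the triangle threshold p ~ 1/n. Asymptotically E[X] ~ (c³/6)·n^{3(1−α)} = (2³/6)·n^{-1.5} → 0, so by Markov's inequality G has no triangles w.h.p.

E[X] ≈ 0.000; in regime p = Θ(1/n^{3/2}) E[X] tends to 0 (below the triangle threshold p ~ 1/n).


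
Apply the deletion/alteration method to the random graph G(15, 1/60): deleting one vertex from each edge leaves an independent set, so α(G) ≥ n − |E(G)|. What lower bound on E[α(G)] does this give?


E[|E(G)|] = C(15, 2)·p = 105 · (1/60) = 7/4.
E[α(G)] ≥ n − E[|E(G)|] = 15 − 7/4 = 53/4.
Numerically: ≈ 13.2500.
(This is only a lower bound; the true E[α(G)] may be larger.)

E[α(G)] ≥ 53/4 ≈ 13.2500.


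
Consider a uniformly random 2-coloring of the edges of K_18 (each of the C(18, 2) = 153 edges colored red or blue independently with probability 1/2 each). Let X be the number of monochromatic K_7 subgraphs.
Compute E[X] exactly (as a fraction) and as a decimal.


Let X = Σ_S X_S over the C(18, 7) = 31824 subsets S of size 7, where X_S = 1 if the K_7 on S is monochromatic.
For a fixed S, the K_7 on S has C(7, 2) = 21 edges. P[all 21 edges red] = (1/2)^21, and likewise for blue, so P[monochromatic] = 2·(1/2)^21 = 2^{1 − 21} = 1/1048576.
By linearity: E[X] = C(18, 7) · 2^{1 − 21} = 31824 · 1/1048576 = 1989/65536.
Numerically: E[X] ≈ 0.03035.

E[X] = C(18,7)·2^(1−C(7,2)) = 1989/65536 ≈ 0.03035.


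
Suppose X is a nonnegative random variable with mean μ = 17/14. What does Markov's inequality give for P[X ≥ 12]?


μ = E[X] = 17/14, a = 12.
Markov: P[X ≥ 12] ≤ μ/a = (17/14)/12 = 17/168.
Numerically: ≈ 0.101.
(Since a = 12 > μ = 1.214, the bound 17/168 is < 1 and informative.)

P[X ≥ 12] ≤ 17/168 ≈ 0.101.


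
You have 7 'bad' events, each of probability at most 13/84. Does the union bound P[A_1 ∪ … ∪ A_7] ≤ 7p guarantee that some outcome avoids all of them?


Union bound: P[∪_{i=1}^{7} A_i] ≤ Σ_i P[A_i] ≤ 7·p = 7·(13/84) = 13/12.
Numerically: 13/12 ≈ 1.0833333.
Is 13/12 < 1? NO.
Since the bound 13/12 is ≥ 1, the union bound is uninformative here; it does NOT by itself certify existence.

7·p = 13/12 ≈ 1.0833333; existence NOT certified by the union bound.


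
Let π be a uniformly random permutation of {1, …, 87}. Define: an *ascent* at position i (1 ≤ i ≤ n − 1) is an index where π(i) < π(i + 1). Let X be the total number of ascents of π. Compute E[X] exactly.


Write X = Σ X_I over i = 1, …, 86, with X_I the indicator of one ascent.
There are 86 indicators.
For each fixed i, the pair (π(i), π(i+1)) is a uniformly random ordered pair of distinct values from {1, …, 87}; by symmetry P[π(i) < π(i+1)] = 1/2.
By linearity: E[X] = 86 · (1/2) = (87 − 1) · (1/2) = 43 ≈ 43.000.

E[X] = 43 = 43.000.
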